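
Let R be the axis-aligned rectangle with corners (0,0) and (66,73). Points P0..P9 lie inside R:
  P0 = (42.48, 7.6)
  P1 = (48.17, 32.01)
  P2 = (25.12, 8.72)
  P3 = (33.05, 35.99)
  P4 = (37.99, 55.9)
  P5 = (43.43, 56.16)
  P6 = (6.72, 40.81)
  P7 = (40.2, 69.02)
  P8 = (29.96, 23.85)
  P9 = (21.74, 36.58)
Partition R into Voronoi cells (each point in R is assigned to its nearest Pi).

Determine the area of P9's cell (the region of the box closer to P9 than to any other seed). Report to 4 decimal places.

Area of P9's cell: 349.8077

1. box [0,66]×[0,73]: [(0, 0) (66, 0) (66, 73) (0, 73)]
2. ⊥bis P9·P0 via (32.11,22.09): [(0, 0) (1.2436, 0) (66, 46.3439) (66, 73) (0, 73)]  |A|=3317.4683
3. ⊥bis P9·P1 via (34.955,34.295): [(0, 0) (1.2436, 0) (32.9484, 22.69) (41.6475, 73) (0, 73)]  |A|=2264.3671
4. ⊥bis P9·P2 via (23.43,22.65): [(0, 19.8075) (33.1453, 23.8287) (41.6475, 73) (0, 73)]  |A|=1905.4714
5. ⊥bis P9·P3 via (27.395,36.285): [(0, 19.8075) (26.7044, 23.0473) (29.3103, 73) (0, 73)]  |A|=1442.303
6. ⊥bis P9·P4 via (29.865,46.24): [(0, 71.3594) (0, 19.8075) (26.7044, 23.0473) (27.9963, 47.8118)]  |A|=1050.1999
7. ⊥bis P9·P5 via (32.585,46.37): [(0, 71.3594) (0, 19.8075) (26.7044, 23.0473) (27.9963, 47.8118)]  |A|=1050.1999
8. ⊥bis P9·P6 via (14.23,38.695): [(18.9422, 55.4272) (9.226, 20.9268) (26.7044, 23.0473) (27.9963, 47.8118)]  |A|=408.2339
9. ⊥bis P9·P7 via (30.97,52.8): [(18.9422, 55.4272) (9.226, 20.9268) (26.7044, 23.0473) (27.9963, 47.8118)]  |A|=408.2339
10. ⊥bis P9·P8 via (25.85,30.215): [(18.9422, 55.4272) (9.226, 20.9268) (11.9838, 21.2613) (27.1212, 31.0358) (27.9963, 47.8118)]  |A|=349.8077
11. canonical 5-gon: [(18.9422, 55.4272) (9.226, 20.9268) (11.9838, 21.2613) (27.1212, 31.0358) (27.9963, 47.8118)]
12. shoelace: 349.8077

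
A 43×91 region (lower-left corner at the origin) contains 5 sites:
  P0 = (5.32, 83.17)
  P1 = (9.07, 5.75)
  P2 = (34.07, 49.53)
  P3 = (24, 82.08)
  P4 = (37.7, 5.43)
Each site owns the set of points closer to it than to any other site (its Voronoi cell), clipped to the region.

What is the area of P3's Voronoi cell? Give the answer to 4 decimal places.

1. box [0,43]×[0,91]: [(0, 0) (43, 0) (43, 91) (0, 91)]
2. ⊥bis P3·P0 via (14.66,82.625): [(9.8387, 0) (43, 0) (43, 91) (15.1487, 91)]  |A|=2776.0722
3. ⊥bis P3·P1 via (16.535,43.915): [(12.4479, 44.7144) (43, 38.7385) (43, 91) (15.1487, 91)]  |A|=1442.9068
4. ⊥bis P3·P2 via (29.035,65.805): [(13.3962, 60.9668) (43, 70.1254) (43, 91) (15.1487, 91)]  |A|=727.2158
5. ⊥bis P3·P4 via (30.85,43.755): [(13.3962, 60.9668) (43, 70.1254) (43, 91) (15.1487, 91)]  |A|=727.2158
6. canonical 4-gon: [(13.3962, 60.9668) (43, 70.1254) (43, 91) (15.1487, 91)]
7. shoelace: 727.2158

Area of P3's cell: 727.2158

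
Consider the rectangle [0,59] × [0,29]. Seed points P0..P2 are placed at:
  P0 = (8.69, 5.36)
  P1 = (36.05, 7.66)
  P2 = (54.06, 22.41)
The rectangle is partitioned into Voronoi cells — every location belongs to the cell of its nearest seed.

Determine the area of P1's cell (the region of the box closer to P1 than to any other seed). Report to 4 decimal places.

1. box [0,59]×[0,29]: [(0, 0) (59, 0) (59, 29) (0, 29)]
2. ⊥bis P1·P0 via (22.37,6.51): [(22.9173, 0) (59, 0) (59, 29) (20.4794, 29)]  |A|=1081.7485
3. ⊥bis P1·P2 via (45.055,15.035): [(22.9173, 0) (57.3685, 0) (33.6178, 29) (20.4794, 29)]  |A|=690.0502
4. canonical 4-gon: [(22.9173, 0) (57.3685, 0) (33.6178, 29) (20.4794, 29)]
5. shoelace: 690.0502

Area of P1's cell: 690.0502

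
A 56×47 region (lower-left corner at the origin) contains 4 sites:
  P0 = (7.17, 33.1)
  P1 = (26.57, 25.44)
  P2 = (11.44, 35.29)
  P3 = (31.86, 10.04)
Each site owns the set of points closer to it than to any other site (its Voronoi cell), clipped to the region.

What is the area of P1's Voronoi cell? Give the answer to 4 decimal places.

Area of P1's cell: 973.2154

1. box [0,56]×[0,47]: [(0, 0) (56, 0) (56, 47) (0, 47)]
2. ⊥bis P1·P0 via (16.87,29.27): [(5.3129, 0) (56, 0) (56, 47) (23.8706, 47)]  |A|=1946.1881
3. ⊥bis P1·P2 via (19.005,30.365): [(14.6781, 23.7187) (5.3129, 0) (56, 0) (56, 47) (29.8348, 47)]  |A|=1876.7611
4. ⊥bis P1·P3 via (29.215,17.74): [(14.6781, 23.7187) (9.666, 11.0248) (56, 26.9408) (56, 47) (29.8348, 47)]  |A|=973.2154
5. canonical 5-gon: [(14.6781, 23.7187) (9.666, 11.0248) (56, 26.9408) (56, 47) (29.8348, 47)]
6. shoelace: 973.2154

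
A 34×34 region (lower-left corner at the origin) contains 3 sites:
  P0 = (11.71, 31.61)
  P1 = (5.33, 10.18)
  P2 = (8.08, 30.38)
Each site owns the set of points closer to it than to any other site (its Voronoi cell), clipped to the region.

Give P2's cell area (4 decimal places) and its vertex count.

1. box [0,34]×[0,34]: [(0, 0) (34, 0) (34, 34) (0, 34)]
2. ⊥bis P2·P0 via (9.895,30.995): [(0, 0) (20.3974, 0) (8.8768, 34) (0, 34)]  |A|=497.6617
3. ⊥bis P2·P1 via (6.705,20.28): [(0, 21.1928) (13.8556, 19.3065) (8.8768, 34) (0, 34)]  |A|=153.9407
4. canonical 4-gon: [(0, 21.1928) (13.8556, 19.3065) (8.8768, 34) (0, 34)]
5. shoelace: 153.9407

Area of P2's cell: 153.9407 (4 vertices)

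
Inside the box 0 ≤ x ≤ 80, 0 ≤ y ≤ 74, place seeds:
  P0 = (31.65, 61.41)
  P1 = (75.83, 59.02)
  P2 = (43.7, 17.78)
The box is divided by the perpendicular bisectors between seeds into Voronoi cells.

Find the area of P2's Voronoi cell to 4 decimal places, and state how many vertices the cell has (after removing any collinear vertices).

Area of P2's cell: 2830.0701 (5 vertices)

1. box [0,80]×[0,74]: [(0, 0) (80, 0) (80, 74) (0, 74)]
2. ⊥bis P2·P0 via (37.675,39.595): [(0, 29.1897) (0, 0) (80, 0) (80, 51.2846)]  |A|=3218.9706
3. ⊥bis P2·P1 via (59.765,38.4): [(52.8513, 43.7865) (0, 29.1897) (0, 0) (80, 0) (80, 22.635)]  |A|=2830.0701
4. canonical 5-gon: [(52.8513, 43.7865) (0, 29.1897) (0, 0) (80, 0) (80, 22.635)]
5. shoelace: 2830.0701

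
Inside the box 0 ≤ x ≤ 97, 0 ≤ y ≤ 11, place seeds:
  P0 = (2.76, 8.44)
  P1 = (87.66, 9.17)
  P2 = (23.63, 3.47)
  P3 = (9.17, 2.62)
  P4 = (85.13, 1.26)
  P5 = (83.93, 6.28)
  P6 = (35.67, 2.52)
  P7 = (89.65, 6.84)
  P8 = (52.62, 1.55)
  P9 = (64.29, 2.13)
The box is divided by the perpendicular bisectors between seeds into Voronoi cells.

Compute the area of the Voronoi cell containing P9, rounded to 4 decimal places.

Area of P9's cell: 170.9408

1. box [0,97]×[0,11]: [(0, 0) (97, 0) (97, 11) (0, 11)]
2. ⊥bis P9·P0 via (33.525,5.285): [(32.983, 0) (97, 0) (97, 11) (34.1111, 11)]  |A|=697.9825
3. ⊥bis P9·P1 via (75.975,5.65): [(32.983, 0) (77.677, 0) (74.3634, 11) (34.1111, 11)]  |A|=467.2045
4. ⊥bis P9·P2 via (43.96,2.8): [(43.8677, 0) (77.677, 0) (74.3634, 11) (44.2302, 11)]  |A|=351.6832
5. ⊥bis P9·P3 via (36.73,2.375): [(43.8677, 0) (77.677, 0) (74.3634, 11) (44.2302, 11)]  |A|=351.6832
6. ⊥bis P9·P4 via (74.71,1.695): [(43.8677, 0) (74.6392, 0) (75.009, 8.8568) (74.3634, 11) (44.2302, 11)]  |A|=338.2308
7. ⊥bis P9·P5 via (74.11,4.205): [(43.8677, 0) (74.6392, 0) (74.6985, 1.4198) (72.6742, 11) (44.2302, 11)]  |A|=327.4061
8. ⊥bis P9·P6 via (49.98,2.325): [(49.9483, 0) (74.6392, 0) (74.6985, 1.4198) (72.6742, 11) (50.0982, 11)]  |A|=261.689
9. ⊥bis P9·P7 via (76.97,4.485): [(49.9483, 0) (74.6392, 0) (74.6985, 1.4198) (72.6742, 11) (50.0982, 11)]  |A|=261.689
10. ⊥bis P9·P8 via (58.455,1.84): [(58.5464, 0) (74.6392, 0) (74.6985, 1.4198) (72.6742, 11) (57.9997, 11)]  |A|=170.9408
11. canonical 5-gon: [(58.5464, 0) (74.6392, 0) (74.6985, 1.4198) (72.6742, 11) (57.9997, 11)]
12. shoelace: 170.9408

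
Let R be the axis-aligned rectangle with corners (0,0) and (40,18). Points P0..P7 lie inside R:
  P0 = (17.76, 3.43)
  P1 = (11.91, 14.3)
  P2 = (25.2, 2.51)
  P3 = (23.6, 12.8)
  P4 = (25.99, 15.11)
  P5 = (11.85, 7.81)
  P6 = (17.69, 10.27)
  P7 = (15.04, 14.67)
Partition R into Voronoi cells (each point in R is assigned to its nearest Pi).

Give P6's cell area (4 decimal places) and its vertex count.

Area of P6's cell: 40.1279 (5 vertices)

1. box [0,40]×[0,18]: [(0, 0) (40, 0) (40, 18) (0, 18)]
2. ⊥bis P6·P0 via (17.725,6.85): [(0, 6.6686) (40, 7.078) (40, 18) (0, 18)]  |A|=445.0687
3. ⊥bis P6·P1 via (14.8,12.285): [(10.9623, 6.7808) (40, 7.078) (40, 18) (18.7847, 18)]  |A|=277.5851
4. ⊥bis P6·P2 via (21.445,6.39): [(10.9623, 6.7808) (21.9652, 6.8934) (33.4415, 18) (18.7847, 18)]  |A|=142.675
5. ⊥bis P6·P3 via (20.645,11.535): [(18.2225, 17.1938) (10.9623, 6.7808) (21.9652, 6.8934) (22.4367, 7.3497)]  |A|=60.1598
6. ⊥bis P6·P4 via (21.84,12.69): [(18.2225, 17.1938) (10.9623, 6.7808) (21.9652, 6.8934) (22.4367, 7.3497)]  |A|=60.1598
7. ⊥bis P6·P5 via (14.77,9.04): [(18.2225, 17.1938) (13.9292, 11.0361) (15.7012, 6.8293) (21.9652, 6.8934) (22.4367, 7.3497)]  |A|=50.1491
8. ⊥bis P6·P7 via (16.365,12.47): [(19.4495, 14.3277) (13.9403, 11.0097) (15.7012, 6.8293) (21.9652, 6.8934) (22.4367, 7.3497)]  |A|=40.1279
9. canonical 5-gon: [(19.4495, 14.3277) (13.9403, 11.0097) (15.7012, 6.8293) (21.9652, 6.8934) (22.4367, 7.3497)]
10. shoelace: 40.1279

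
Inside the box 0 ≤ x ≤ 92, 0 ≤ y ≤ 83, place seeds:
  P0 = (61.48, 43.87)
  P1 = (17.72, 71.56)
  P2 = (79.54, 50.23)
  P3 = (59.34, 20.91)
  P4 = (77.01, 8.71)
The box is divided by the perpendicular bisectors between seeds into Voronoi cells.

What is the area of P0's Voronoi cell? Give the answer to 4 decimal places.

Area of P0's cell: 1326.7869

1. box [0,92]×[0,83]: [(0, 0) (92, 0) (92, 83) (0, 83)]
2. ⊥bis P0·P1 via (39.6,57.715): [(3.0797, 0) (92, 0) (92, 83) (55.5996, 83)]  |A|=5200.8099
3. ⊥bis P0·P2 via (70.51,47.05): [(3.0797, 0) (87.0791, 0) (57.8499, 83) (55.5996, 83)]  |A|=3579.3621
4. ⊥bis P0·P3 via (60.41,32.39): [(25.6266, 35.632) (76.1906, 30.9192) (57.8499, 83) (55.5996, 83)]  |A|=1326.7869
5. ⊥bis P0·P4 via (69.245,26.29): [(25.6266, 35.632) (76.1906, 30.9192) (57.8499, 83) (55.5996, 83)]  |A|=1326.7869
6. canonical 4-gon: [(25.6266, 35.632) (76.1906, 30.9192) (57.8499, 83) (55.5996, 83)]
7. shoelace: 1326.7869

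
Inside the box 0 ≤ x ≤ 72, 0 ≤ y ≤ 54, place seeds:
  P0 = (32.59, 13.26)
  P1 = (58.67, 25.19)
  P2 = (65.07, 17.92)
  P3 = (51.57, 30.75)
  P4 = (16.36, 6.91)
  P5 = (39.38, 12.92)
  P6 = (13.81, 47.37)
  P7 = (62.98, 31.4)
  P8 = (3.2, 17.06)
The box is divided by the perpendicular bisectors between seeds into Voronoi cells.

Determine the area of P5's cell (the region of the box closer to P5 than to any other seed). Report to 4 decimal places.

1. box [0,72]×[0,54]: [(0, 0) (72, 0) (72, 54) (0, 54)]
2. ⊥bis P5·P0 via (35.985,13.09): [(35.3295, 0) (72, 0) (72, 54) (38.0335, 54)]  |A|=1907.1977
3. ⊥bis P5·P1 via (49.025,19.055): [(37.2135, 37.6242) (35.3295, 0) (61.1455, 0)]  |A|=485.6523
4. ⊥bis P5·P2 via (52.225,15.42): [(52.6164, 13.4088) (37.2135, 37.6242) (35.3295, 0) (55.2262, 0)]  |A|=445.9666
5. ⊥bis P5·P3 via (45.475,21.835): [(52.6164, 13.4088) (48.6277, 19.6795) (36.7225, 27.8189) (35.3295, 0) (55.2262, 0)]  |A|=385.6015
6. ⊥bis P5·P4 via (27.87,9.915): [(52.6164, 13.4088) (48.6277, 19.6795) (36.7225, 27.8189) (35.3295, 0) (55.2262, 0)]  |A|=385.6015
7. ⊥bis P5·P6 via (26.595,30.145): [(52.6164, 13.4088) (48.6277, 19.6795) (36.7225, 27.8189) (35.3295, 0) (55.2262, 0)]  |A|=385.6015
8. ⊥bis P5·P7 via (51.18,22.16): [(52.6164, 13.4088) (48.6277, 19.6795) (36.7225, 27.8189) (35.3295, 0) (55.2262, 0)]  |A|=385.6015
9. ⊥bis P5·P8 via (21.29,14.99): [(52.6164, 13.4088) (48.6277, 19.6795) (36.7225, 27.8189) (35.3295, 0) (55.2262, 0)]  |A|=385.6015
10. canonical 5-gon: [(52.6164, 13.4088) (48.6277, 19.6795) (36.7225, 27.8189) (35.3295, 0) (55.2262, 0)]
11. shoelace: 385.6015

Area of P5's cell: 385.6015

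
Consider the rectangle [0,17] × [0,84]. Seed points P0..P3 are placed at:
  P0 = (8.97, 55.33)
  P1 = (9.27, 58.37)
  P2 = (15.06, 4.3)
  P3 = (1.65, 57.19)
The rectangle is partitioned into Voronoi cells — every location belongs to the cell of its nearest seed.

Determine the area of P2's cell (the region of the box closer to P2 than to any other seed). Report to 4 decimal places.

1. box [0,17]×[0,84]: [(0, 0) (17, 0) (17, 84) (0, 84)]
2. ⊥bis P2·P0 via (12.015,29.815): [(0, 28.3811) (0, 0) (17, 0) (17, 30.4099)]  |A|=499.7237
3. ⊥bis P2·P1 via (12.165,31.335): [(0, 28.3811) (0, 0) (17, 0) (17, 30.4099)]  |A|=499.7237
4. ⊥bis P2·P3 via (8.355,30.745): [(0, 28.3811) (0, 0) (17, 0) (17, 30.4099)]  |A|=499.7237
5. canonical 4-gon: [(0, 28.3811) (0, 0) (17, 0) (17, 30.4099)]
6. shoelace: 499.7237

Area of P2's cell: 499.7237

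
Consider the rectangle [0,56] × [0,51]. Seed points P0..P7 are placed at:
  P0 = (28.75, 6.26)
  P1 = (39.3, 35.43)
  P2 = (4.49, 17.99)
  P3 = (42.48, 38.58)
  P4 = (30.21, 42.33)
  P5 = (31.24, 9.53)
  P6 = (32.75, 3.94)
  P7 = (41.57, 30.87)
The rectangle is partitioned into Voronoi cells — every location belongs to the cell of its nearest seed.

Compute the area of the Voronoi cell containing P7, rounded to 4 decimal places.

Area of P7's cell: 413.3870

1. box [0,56]×[0,51]: [(0, 0) (56, 0) (56, 51) (0, 51)]
2. ⊥bis P7·P0 via (35.16,18.565): [(0, 36.8808) (56, 7.7089) (56, 51) (0, 51)]  |A|=1607.4893
3. ⊥bis P7·P1 via (40.435,33.15): [(23.4208, 24.6802) (56, 7.7089) (56, 40.8984)]  |A|=540.6425
4. ⊥bis P7·P2 via (23.03,24.43): [(23.4208, 24.6802) (56, 7.7089) (56, 40.8984)]  |A|=540.6425
5. ⊥bis P7·P3 via (42.025,34.725): [(43.2972, 34.5748) (23.4208, 24.6802) (56, 7.7089) (56, 33.0756)]  |A|=490.9568
6. ⊥bis P7·P4 via (35.89,36.6): [(43.2972, 34.5748) (24.3137, 25.1247) (23.7122, 24.5285) (56, 7.7089) (56, 33.0756)]  |A|=490.8243
7. ⊥bis P7·P5 via (36.405,20.2): [(43.2972, 34.5748) (25.2591, 25.5953) (56, 10.7147) (56, 33.0756)]  |A|=414.2503
8. ⊥bis P7·P6 via (37.16,17.405): [(43.2972, 34.5748) (25.2591, 25.5953) (52.679, 12.3223) (56, 11.2346) (56, 33.0756)]  |A|=413.387
9. canonical 5-gon: [(43.2972, 34.5748) (25.2591, 25.5953) (52.679, 12.3223) (56, 11.2346) (56, 33.0756)]
10. shoelace: 413.387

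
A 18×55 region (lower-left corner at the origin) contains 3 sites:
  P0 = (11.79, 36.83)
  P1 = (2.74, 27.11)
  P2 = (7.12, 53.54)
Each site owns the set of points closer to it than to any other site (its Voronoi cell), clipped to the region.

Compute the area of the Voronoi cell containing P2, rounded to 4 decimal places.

Area of P2's cell: 178.9589

1. box [0,18]×[0,55]: [(0, 0) (18, 0) (18, 55) (0, 55)]
2. ⊥bis P2·P0 via (9.455,45.185): [(0, 42.5426) (18, 47.5731) (18, 55) (0, 55)]  |A|=178.9589
3. ⊥bis P2·P1 via (4.93,40.325): [(0, 42.5426) (18, 47.5731) (18, 55) (0, 55)]  |A|=178.9589
4. canonical 4-gon: [(0, 42.5426) (18, 47.5731) (18, 55) (0, 55)]
5. shoelace: 178.9589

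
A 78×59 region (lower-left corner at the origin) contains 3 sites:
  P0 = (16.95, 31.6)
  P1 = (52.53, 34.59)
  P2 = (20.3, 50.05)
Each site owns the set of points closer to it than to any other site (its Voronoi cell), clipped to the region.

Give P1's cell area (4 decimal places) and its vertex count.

1. box [0,78]×[0,59]: [(0, 0) (78, 0) (78, 59) (0, 59)]
2. ⊥bis P1·P0 via (34.74,33.095): [(37.5212, 0) (78, 0) (78, 59) (32.563, 59)]  |A|=2534.5155
3. ⊥bis P1·P2 via (36.415,42.32): [(34.33, 37.9734) (37.5212, 0) (78, 0) (78, 59) (44.416, 59)]  |A|=2409.9018
4. canonical 5-gon: [(34.33, 37.9734) (37.5212, 0) (78, 0) (78, 59) (44.416, 59)]
5. shoelace: 2409.9018

Area of P1's cell: 2409.9018 (5 vertices)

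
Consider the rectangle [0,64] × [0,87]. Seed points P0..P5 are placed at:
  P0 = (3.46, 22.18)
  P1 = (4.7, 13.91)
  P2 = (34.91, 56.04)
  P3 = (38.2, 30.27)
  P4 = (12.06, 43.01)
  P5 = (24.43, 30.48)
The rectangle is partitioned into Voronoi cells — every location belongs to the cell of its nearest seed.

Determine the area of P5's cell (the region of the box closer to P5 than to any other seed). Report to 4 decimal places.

1. box [0,64]×[0,87]: [(0, 0) (64, 0) (64, 87) (0, 87)]
2. ⊥bis P5·P0 via (13.945,26.33): [(0, 61.5621) (24.3665, 0) (64, 0) (64, 87) (0, 87)]  |A|=4817.973
3. ⊥bis P5·P1 via (14.565,22.195): [(0, 61.5621) (16.4879, 19.9054) (33.2052, 0) (64, 0) (64, 87) (0, 87)]  |A|=4730.004
4. ⊥bis P5·P2 via (29.67,43.26): [(2.8996, 54.2363) (16.4879, 19.9054) (33.2052, 0) (64, 0) (64, 29.1842)]  |A|=1878.3998
5. ⊥bis P5·P3 via (31.315,30.375): [(31.5001, 42.5096) (2.8996, 54.2363) (16.4879, 19.9054) (30.8937, 2.7523)]  |A|=702.8368
6. ⊥bis P5·P4 via (18.245,36.745): [(31.5001, 42.5096) (26.2604, 44.658) (12.1891, 30.7664) (16.4879, 19.9054) (30.8937, 2.7523)]  |A|=473.188
7. canonical 5-gon: [(31.5001, 42.5096) (26.2604, 44.658) (12.1891, 30.7664) (16.4879, 19.9054) (30.8937, 2.7523)]
8. shoelace: 473.188

Area of P5's cell: 473.1880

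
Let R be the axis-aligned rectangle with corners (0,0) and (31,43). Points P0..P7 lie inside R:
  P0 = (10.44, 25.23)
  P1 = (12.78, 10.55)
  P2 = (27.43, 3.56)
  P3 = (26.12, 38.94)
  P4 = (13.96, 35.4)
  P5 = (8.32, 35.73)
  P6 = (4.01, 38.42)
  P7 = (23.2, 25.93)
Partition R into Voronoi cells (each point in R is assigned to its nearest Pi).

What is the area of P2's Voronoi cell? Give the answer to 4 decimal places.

1. box [0,31]×[0,43]: [(0, 0) (31, 0) (31, 43) (0, 43)]
2. ⊥bis P2·P0 via (18.935,14.395): [(0.5748, 0) (31, 0) (31, 23.8544)]  |A|=362.8867
3. ⊥bis P2·P1 via (20.105,7.055): [(26.3996, 20.2475) (16.7388, 0) (31, 0) (31, 23.8544)]  |A|=199.2466
4. ⊥bis P2·P3 via (26.775,21.25): [(27.723, 21.2851) (26.3996, 20.2475) (16.7388, 0) (31, 0) (31, 21.4064)]  |A|=195.2357
5. ⊥bis P2·P4 via (20.695,19.48): [(27.723, 21.2851) (26.3996, 20.2475) (16.7388, 0) (31, 0) (31, 21.4064)]  |A|=195.2357
6. ⊥bis P2·P5 via (17.875,19.645): [(27.723, 21.2851) (26.3996, 20.2475) (16.7388, 0) (31, 0) (31, 21.4064)]  |A|=195.2357
7. ⊥bis P2·P6 via (15.72,20.99): [(27.723, 21.2851) (26.3996, 20.2475) (16.7388, 0) (31, 0) (31, 21.4064)]  |A|=195.2357
8. ⊥bis P2·P7 via (25.315,14.745): [(23.6213, 14.4247) (16.7388, 0) (31, 0) (31, 15.82)]  |A|=161.222
9. canonical 4-gon: [(23.6213, 14.4247) (16.7388, 0) (31, 0) (31, 15.82)]
10. shoelace: 161.222

Area of P2's cell: 161.2220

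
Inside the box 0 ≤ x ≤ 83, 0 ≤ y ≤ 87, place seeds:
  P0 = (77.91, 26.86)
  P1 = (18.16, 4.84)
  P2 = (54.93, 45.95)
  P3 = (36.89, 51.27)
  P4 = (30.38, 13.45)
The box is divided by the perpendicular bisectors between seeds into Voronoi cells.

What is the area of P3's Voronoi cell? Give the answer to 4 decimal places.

1. box [0,83]×[0,87]: [(0, 0) (83, 0) (83, 87) (0, 87)]
2. ⊥bis P3·P0 via (57.4,39.065): [(0, 0) (34.1534, 0) (83, 82.0847) (83, 87) (0, 87)]  |A|=5216.2185
3. ⊥bis P3·P1 via (27.525,28.055): [(0, 39.1587) (46.3332, 20.4677) (83, 82.0847) (83, 87) (0, 87)]  |A|=3959.5245
4. ⊥bis P3·P2 via (45.91,48.61): [(0, 39.1587) (38.5382, 23.6123) (57.2312, 87) (0, 87)]  |A|=2735.7374
5. ⊥bis P3·P4 via (33.635,32.36): [(0, 39.1587) (4.363, 37.3986) (40.7564, 31.1342) (57.2312, 87) (0, 87)]  |A|=2591.9151
6. canonical 5-gon: [(0, 39.1587) (4.363, 37.3986) (40.7564, 31.1342) (57.2312, 87) (0, 87)]
7. shoelace: 2591.9151

Area of P3's cell: 2591.9151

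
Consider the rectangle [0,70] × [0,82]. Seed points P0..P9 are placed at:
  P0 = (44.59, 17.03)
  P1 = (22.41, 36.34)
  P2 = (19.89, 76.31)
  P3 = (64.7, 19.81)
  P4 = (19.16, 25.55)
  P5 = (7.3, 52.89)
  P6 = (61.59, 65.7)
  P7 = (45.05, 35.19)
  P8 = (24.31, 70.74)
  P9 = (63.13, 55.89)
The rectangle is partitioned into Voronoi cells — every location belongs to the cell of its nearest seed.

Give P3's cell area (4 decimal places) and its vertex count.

1. box [0,70]×[0,82]: [(0, 0) (70, 0) (70, 82) (0, 82)]
2. ⊥bis P3·P0 via (54.645,18.42): [(57.1914, 0) (70, 0) (70, 82) (45.8557, 82)]  |A|=1515.0691
3. ⊥bis P3·P1 via (43.555,28.075): [(50.7616, 46.5121) (57.1914, 0) (70, 0) (70, 82) (64.6328, 82)]  |A|=1181.8895
4. ⊥bis P3·P2 via (42.295,48.06): [(55.4422, 58.487) (50.7616, 46.5121) (57.1914, 0) (70, 0) (70, 70.0328)]  |A|=1031.682
5. ⊥bis P3·P4 via (41.93,22.68): [(55.4422, 58.487) (50.7616, 46.5121) (57.1914, 0) (70, 0) (70, 70.0328)]  |A|=1031.682
6. ⊥bis P3·P5 via (36,36.35): [(55.4422, 58.487) (50.7616, 46.5121) (57.1914, 0) (70, 0) (70, 70.0328)]  |A|=1031.682
7. ⊥bis P3·P6 via (63.145,42.755): [(51.3911, 41.9584) (57.1914, 0) (70, 0) (70, 43.2196)]  |A|=670.8502
8. ⊥bis P3·P7 via (54.875,27.5): [(67.0206, 43.0177) (53.6127, 25.8873) (57.1914, 0) (70, 0) (70, 43.2196)]  |A|=544.081
9. ⊥bis P3·P8 via (44.505,45.275): [(67.0206, 43.0177) (53.6127, 25.8873) (57.1914, 0) (70, 0) (70, 43.2196)]  |A|=544.081
10. ⊥bis P3·P9 via (63.915,37.85): [(62.9428, 37.8077) (53.6127, 25.8873) (57.1914, 0) (70, 0) (70, 38.1148)]  |A|=518.7187
11. canonical 5-gon: [(62.9428, 37.8077) (53.6127, 25.8873) (57.1914, 0) (70, 0) (70, 38.1148)]
12. shoelace: 518.7187

Area of P3's cell: 518.7187 (5 vertices)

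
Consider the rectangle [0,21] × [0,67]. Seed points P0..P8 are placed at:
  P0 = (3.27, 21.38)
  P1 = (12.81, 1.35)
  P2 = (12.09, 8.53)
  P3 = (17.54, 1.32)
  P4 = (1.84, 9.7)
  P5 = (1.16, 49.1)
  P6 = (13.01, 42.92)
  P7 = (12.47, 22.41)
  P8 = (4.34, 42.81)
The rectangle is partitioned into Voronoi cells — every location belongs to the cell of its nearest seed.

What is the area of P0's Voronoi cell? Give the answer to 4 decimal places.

Area of P0's cell: 128.3272

1. box [0,21]×[0,67]: [(0, 0) (21, 0) (21, 67) (0, 67)]
2. ⊥bis P0·P1 via (8.04,11.365): [(0, 7.5357) (21, 17.5377) (21, 67) (0, 67)]  |A|=1143.7301
3. ⊥bis P0·P2 via (7.68,14.955): [(0, 9.6836) (21, 24.0976) (21, 67) (0, 67)]  |A|=1052.2975
4. ⊥bis P0·P3 via (10.405,11.35): [(0, 9.6836) (21, 24.0976) (21, 67) (0, 67)]  |A|=1052.2975
5. ⊥bis P0·P4 via (2.555,15.54): [(0, 15.8528) (7.6275, 14.919) (21, 24.0976) (21, 67) (0, 67)]  |A|=1028.7696
6. ⊥bis P0·P5 via (2.215,35.24): [(0, 35.0714) (0, 15.8528) (7.6275, 14.919) (21, 24.0976) (21, 36.6699)]  |A|=375.0531
7. ⊥bis P0·P6 via (8.14,32.15): [(1.4374, 35.1808) (0, 35.0714) (0, 15.8528) (7.6275, 14.919) (21, 24.0976) (21, 26.3349)]  |A|=273.9637
8. ⊥bis P0·P7 via (7.87,21.895): [(6.6463, 32.8254) (1.4374, 35.1808) (0, 35.0714) (0, 15.8528) (7.6275, 14.919) (8.578, 15.5714)]  |A|=142.5062
9. ⊥bis P0·P8 via (3.805,32.095): [(6.7445, 31.9482) (0, 32.285) (0, 15.8528) (7.6275, 14.919) (8.578, 15.5714)]  |A|=128.3272
10. canonical 5-gon: [(6.7445, 31.9482) (0, 32.285) (0, 15.8528) (7.6275, 14.919) (8.578, 15.5714)]
11. shoelace: 128.3272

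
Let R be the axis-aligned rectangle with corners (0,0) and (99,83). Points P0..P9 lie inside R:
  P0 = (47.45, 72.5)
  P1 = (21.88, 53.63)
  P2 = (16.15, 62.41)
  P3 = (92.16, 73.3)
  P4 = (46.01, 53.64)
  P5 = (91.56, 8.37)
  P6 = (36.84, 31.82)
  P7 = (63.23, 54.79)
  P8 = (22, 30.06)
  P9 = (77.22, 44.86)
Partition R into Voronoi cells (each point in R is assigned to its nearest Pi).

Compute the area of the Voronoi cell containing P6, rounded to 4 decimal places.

Area of P6's cell: 1205.6879

1. box [0,99]×[0,83]: [(0, 0) (99, 0) (99, 83) (0, 83)]
2. ⊥bis P6·P0 via (42.145,52.16): [(0, 63.1521) (0, 0) (99, 0) (99, 37.3313)]  |A|=4973.928
3. ⊥bis P6·P1 via (29.36,42.725): [(42.8479, 51.9767) (0, 22.5863) (0, 0) (99, 0) (99, 37.3313)]  |A|=4104.8479
4. ⊥bis P6·P2 via (26.495,47.115): [(42.8479, 51.9767) (0, 22.5863) (0, 0) (99, 0) (99, 37.3313)]  |A|=4104.8479
5. ⊥bis P6·P3 via (64.5,52.56): [(70.3075, 44.8148) (42.8479, 51.9767) (0, 22.5863) (0, 0) (99, 0) (99, 6.5489)]  |A|=3663.2366
6. ⊥bis P6·P4 via (41.425,42.73): [(85.8789, 24.048) (33.9482, 45.8722) (0, 22.5863) (0, 0) (99, 0) (99, 6.5489)]  |A|=3178.2529
7. ⊥bis P6·P5 via (64.2,20.095): [(68.944, 31.165) (33.9482, 45.8722) (0, 22.5863) (0, 0) (55.5884, 0)]  |A|=2301.8943
8. ⊥bis P6·P7 via (50.035,43.305): [(66.1917, 24.7427) (55.7902, 36.6929) (33.9482, 45.8722) (0, 22.5863) (0, 0) (55.5884, 0)]  |A|=2252.0484
9. ⊥bis P6·P8 via (29.42,30.94): [(66.1917, 24.7427) (55.7902, 36.6929) (33.9482, 45.8722) (28.123, 41.8765) (33.0894, 0) (55.5884, 0)]  |A|=1241.6176
10. ⊥bis P6·P9 via (57.03,38.34): [(63.4711, 18.3942) (58.607, 33.4568) (55.7902, 36.6929) (33.9482, 45.8722) (28.123, 41.8765) (33.0894, 0) (55.5884, 0)]  |A|=1205.6879
11. canonical 7-gon: [(63.4711, 18.3942) (58.607, 33.4568) (55.7902, 36.6929) (33.9482, 45.8722) (28.123, 41.8765) (33.0894, 0) (55.5884, 0)]
12. shoelace: 1205.6879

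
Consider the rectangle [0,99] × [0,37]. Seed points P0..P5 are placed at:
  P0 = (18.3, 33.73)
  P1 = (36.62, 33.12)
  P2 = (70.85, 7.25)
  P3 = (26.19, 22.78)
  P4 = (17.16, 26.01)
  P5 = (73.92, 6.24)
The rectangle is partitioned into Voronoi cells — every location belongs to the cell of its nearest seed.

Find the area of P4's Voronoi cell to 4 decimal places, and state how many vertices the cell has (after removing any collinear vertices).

Area of P4's cell: 567.1238 (4 vertices)

1. box [0,99]×[0,37]: [(0, 0) (99, 0) (99, 37) (0, 37)]
2. ⊥bis P4·P0 via (17.73,29.87): [(0, 32.4882) (0, 0) (99, 0) (99, 17.869)]  |A|=2492.6789
3. ⊥bis P4·P1 via (26.89,29.565): [(27.2946, 28.4576) (0, 32.4882) (0, 0) (37.692, 0)]  |A|=979.688
4. ⊥bis P4·P2 via (44.005,16.63): [(27.2946, 28.4576) (0, 32.4882) (0, 0) (37.692, 0)]  |A|=979.688
5. ⊥bis P4·P3 via (21.675,24.395): [(23.3372, 29.042) (0, 32.4882) (0, 0) (12.949, 0)]  |A|=567.1238
6. ⊥bis P4·P5 via (45.54,16.125): [(23.3372, 29.042) (0, 32.4882) (0, 0) (12.949, 0)]  |A|=567.1238
7. canonical 4-gon: [(23.3372, 29.042) (0, 32.4882) (0, 0) (12.949, 0)]
8. shoelace: 567.1238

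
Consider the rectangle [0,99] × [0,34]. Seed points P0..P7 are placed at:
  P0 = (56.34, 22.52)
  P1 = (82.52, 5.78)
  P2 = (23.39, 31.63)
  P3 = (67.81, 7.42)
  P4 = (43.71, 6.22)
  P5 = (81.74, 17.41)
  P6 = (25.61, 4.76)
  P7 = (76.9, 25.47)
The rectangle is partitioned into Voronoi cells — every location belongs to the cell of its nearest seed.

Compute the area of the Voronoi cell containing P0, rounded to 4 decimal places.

Area of P0's cell: 489.5729

1. box [0,99]×[0,34]: [(0, 0) (99, 0) (99, 34) (0, 34)]
2. ⊥bis P0·P1 via (69.43,14.15): [(0, 0) (60.3822, 0) (82.1225, 34) (0, 34)]  |A|=2422.5797
3. ⊥bis P0·P2 via (39.865,27.075): [(32.3793, 0) (60.3822, 0) (82.1225, 34) (41.7796, 34)]  |A|=1161.8778
4. ⊥bis P0·P3 via (62.075,14.97): [(32.3793, 0) (42.3673, 0) (77.3956, 26.6076) (82.1225, 34) (41.7796, 34)]  |A|=922.2115
5. ⊥bis P0·P4 via (50.025,14.37): [(38.7646, 23.0951) (55.5991, 10.0509) (77.3956, 26.6076) (82.1225, 34) (41.7796, 34)]  |A|=635.9748
6. ⊥bis P0·P5 via (69.04,19.965): [(38.7646, 23.0951) (55.5991, 10.0509) (69.1102, 20.314) (71.8636, 34) (41.7796, 34)]  |A|=550.0229
7. ⊥bis P0·P6 via (40.975,13.64): [(38.7646, 23.0951) (55.5991, 10.0509) (69.1102, 20.314) (71.8636, 34) (41.7796, 34)]  |A|=550.0229
8. ⊥bis P0·P7 via (66.62,23.995): [(38.7646, 23.0951) (55.5991, 10.0509) (67.341, 18.9701) (65.1845, 34) (41.7796, 34)]  |A|=489.5729
9. canonical 5-gon: [(38.7646, 23.0951) (55.5991, 10.0509) (67.341, 18.9701) (65.1845, 34) (41.7796, 34)]
10. shoelace: 489.5729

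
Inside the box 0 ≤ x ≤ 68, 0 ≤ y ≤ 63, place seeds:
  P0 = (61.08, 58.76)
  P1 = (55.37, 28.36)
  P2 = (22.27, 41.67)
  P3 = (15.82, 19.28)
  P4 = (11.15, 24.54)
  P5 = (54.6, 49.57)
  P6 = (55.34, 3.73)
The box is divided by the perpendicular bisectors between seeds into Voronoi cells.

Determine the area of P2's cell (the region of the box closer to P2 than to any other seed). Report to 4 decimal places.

1. box [0,68]×[0,63]: [(0, 0) (68, 0) (68, 63) (0, 63)]
2. ⊥bis P2·P0 via (41.675,50.215): [(0, 0) (63.7872, 0) (36.0451, 63) (0, 63)]  |A|=3144.718
3. ⊥bis P2·P1 via (38.82,35.015): [(0, 0) (24.74, 0) (43.3775, 46.3488) (36.0451, 63) (0, 63)]  |A|=2239.8216
4. ⊥bis P2·P3 via (19.045,30.475): [(0, 35.9614) (35.131, 25.841) (43.3775, 46.3488) (36.0451, 63) (0, 63)]  |A|=1288.4889
5. ⊥bis P2·P4 via (16.71,33.105): [(0, 43.9524) (22.1308, 29.586) (35.131, 25.841) (43.3775, 46.3488) (36.0451, 63) (0, 63)]  |A|=1200.0655
6. ⊥bis P2·P5 via (38.435,45.62): [(0, 43.9524) (22.1308, 29.586) (35.131, 25.841) (40.1924, 38.428) (34.1881, 63) (0, 63)]  |A|=1121.6934
7. ⊥bis P2·P6 via (38.805,22.7): [(0, 43.9524) (22.1308, 29.586) (35.131, 25.841) (40.1924, 38.428) (34.1881, 63) (0, 63)]  |A|=1121.6934
8. canonical 6-gon: [(0, 43.9524) (22.1308, 29.586) (35.131, 25.841) (40.1924, 38.428) (34.1881, 63) (0, 63)]
9. shoelace: 1121.6934

Area of P2's cell: 1121.6934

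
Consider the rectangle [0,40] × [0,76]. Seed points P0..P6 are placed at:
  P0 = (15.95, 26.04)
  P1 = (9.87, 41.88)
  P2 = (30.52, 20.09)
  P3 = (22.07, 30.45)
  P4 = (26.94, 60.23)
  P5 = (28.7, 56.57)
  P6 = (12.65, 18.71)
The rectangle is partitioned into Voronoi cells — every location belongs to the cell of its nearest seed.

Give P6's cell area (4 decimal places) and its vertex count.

Area of P6's cell: 531.5775 (4 vertices)

1. box [0,40]×[0,76]: [(0, 0) (40, 0) (40, 76) (0, 76)]
2. ⊥bis P6·P0 via (14.3,22.375): [(0, 28.8129) (0, 0) (40, 0) (40, 10.8047)]  |A|=792.3533
3. ⊥bis P6·P1 via (11.26,30.295): [(0, 28.8129) (0, 0) (40, 0) (40, 10.8047)]  |A|=792.3533
4. ⊥bis P6·P2 via (21.585,19.4): [(21.6094, 19.0843) (0, 28.8129) (0, 0) (23.0832, 0)]  |A|=531.5775
5. ⊥bis P6·P3 via (17.36,24.58): [(21.6094, 19.0843) (0, 28.8129) (0, 0) (23.0832, 0)]  |A|=531.5775
6. ⊥bis P6·P4 via (19.795,39.47): [(21.6094, 19.0843) (0, 28.8129) (0, 0) (23.0832, 0)]  |A|=531.5775
7. ⊥bis P6·P5 via (20.675,37.64): [(21.6094, 19.0843) (0, 28.8129) (0, 0) (23.0832, 0)]  |A|=531.5775
8. canonical 4-gon: [(21.6094, 19.0843) (0, 28.8129) (0, 0) (23.0832, 0)]
9. shoelace: 531.5775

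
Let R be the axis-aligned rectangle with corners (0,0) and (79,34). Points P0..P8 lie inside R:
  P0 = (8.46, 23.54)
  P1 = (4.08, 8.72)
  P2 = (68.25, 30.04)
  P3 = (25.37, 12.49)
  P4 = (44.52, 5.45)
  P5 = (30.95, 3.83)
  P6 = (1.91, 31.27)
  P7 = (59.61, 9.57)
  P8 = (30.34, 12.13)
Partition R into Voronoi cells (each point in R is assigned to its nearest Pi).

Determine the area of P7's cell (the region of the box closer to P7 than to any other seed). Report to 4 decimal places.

1. box [0,79]×[0,34]: [(0, 0) (79, 0) (79, 34) (0, 34)]
2. ⊥bis P7·P0 via (34.035,16.555): [(29.5135, 0) (79, 0) (79, 34) (38.7995, 34)]  |A|=1524.6777
3. ⊥bis P7·P1 via (31.845,9.145): [(31.8538, 8.5688) (31.985, 0) (79, 0) (79, 34) (38.7995, 34)]  |A|=1514.089
4. ⊥bis P7·P2 via (63.93,19.805): [(37.9209, 30.7829) (31.8538, 8.5688) (31.985, 0) (79, 0) (79, 13.4442)]  |A|=1027.2195
5. ⊥bis P7·P3 via (42.49,11.03): [(43.9573, 28.2351) (41.5494, 0) (79, 0) (79, 13.4442)]  |A|=764.2731
6. ⊥bis P7·P4 via (52.065,7.51): [(46.7255, 27.0667) (54.1154, 0) (79, 0) (79, 13.4442)]  |A|=553.7248
7. ⊥bis P7·P5 via (45.28,6.7): [(46.7255, 27.0667) (54.1154, 0) (79, 0) (79, 13.4442)]  |A|=553.7248
8. ⊥bis P7·P6 via (30.76,20.42): [(46.7255, 27.0667) (54.1154, 0) (79, 0) (79, 13.4442)]  |A|=553.7248
9. ⊥bis P7·P8 via (44.975,10.85): [(46.7255, 27.0667) (54.1154, 0) (79, 0) (79, 13.4442)]  |A|=553.7248
10. canonical 4-gon: [(46.7255, 27.0667) (54.1154, 0) (79, 0) (79, 13.4442)]
11. shoelace: 553.7248

Area of P7's cell: 553.7248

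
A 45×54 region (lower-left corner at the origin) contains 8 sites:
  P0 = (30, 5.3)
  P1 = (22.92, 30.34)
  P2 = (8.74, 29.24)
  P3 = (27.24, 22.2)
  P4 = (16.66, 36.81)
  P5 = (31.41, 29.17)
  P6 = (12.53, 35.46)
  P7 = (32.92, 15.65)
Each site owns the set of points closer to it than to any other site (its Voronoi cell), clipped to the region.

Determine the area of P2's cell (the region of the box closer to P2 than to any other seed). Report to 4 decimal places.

1. box [0,45]×[0,54]: [(0, 0) (45, 0) (45, 54) (0, 54)]
2. ⊥bis P2·P0 via (19.37,17.27): [(0, 0.0684) (45, 40.0308) (45, 54) (0, 54)]  |A|=1527.7677
3. ⊥bis P2·P1 via (15.83,29.79): [(0, 0.0684) (16.9668, 15.1358) (13.9519, 54) (0, 54)]  |A|=728.6381
4. ⊥bis P2·P3 via (17.99,25.72): [(0, 0.0684) (12.4287, 11.1057) (16.458, 21.6942) (13.9519, 54) (0, 54)]  |A|=712.7316
5. ⊥bis P2·P4 via (12.7,33.025): [(0, 46.3122) (0, 0.0684) (12.4287, 11.1057) (16.458, 21.6942) (15.8334, 29.7468)]  |A|=482.68
6. ⊥bis P2·P5 via (20.075,29.205): [(0, 46.3122) (0, 0.0684) (12.4287, 11.1057) (16.458, 21.6942) (15.8334, 29.7468)]  |A|=482.68
7. ⊥bis P2·P6 via (10.635,32.35): [(0, 38.8302) (0, 0.0684) (12.4287, 11.1057) (16.458, 21.6942) (15.8793, 29.1545)]  |A|=418.9672
8. ⊥bis P2·P7 via (20.83,22.445): [(0, 38.8302) (0, 0.0684) (12.4287, 11.1057) (16.458, 21.6942) (15.8793, 29.1545)]  |A|=418.9672
9. canonical 5-gon: [(0, 38.8302) (0, 0.0684) (12.4287, 11.1057) (16.458, 21.6942) (15.8793, 29.1545)]
10. shoelace: 418.9672

Area of P2's cell: 418.9672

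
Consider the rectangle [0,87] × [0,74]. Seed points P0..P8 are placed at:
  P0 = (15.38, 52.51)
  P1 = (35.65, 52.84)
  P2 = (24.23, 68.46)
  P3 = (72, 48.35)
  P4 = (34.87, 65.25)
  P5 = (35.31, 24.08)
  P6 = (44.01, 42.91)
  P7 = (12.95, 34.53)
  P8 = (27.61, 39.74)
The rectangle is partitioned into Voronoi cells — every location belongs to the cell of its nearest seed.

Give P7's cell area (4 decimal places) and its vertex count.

Area of P7's cell: 810.1992 (5 vertices)

1. box [0,87]×[0,74]: [(0, 0) (87, 0) (87, 74) (0, 74)]
2. ⊥bis P7·P0 via (14.165,43.52): [(0, 45.4344) (0, 0) (87, 0) (87, 33.6763)]  |A|=3441.3172
3. ⊥bis P7·P1 via (24.3,43.685): [(25.6894, 41.9625) (0, 45.4344) (0, 0) (59.5367, 0)]  |A|=1832.7443
4. ⊥bis P7·P2 via (18.59,51.495): [(25.6894, 41.9625) (0, 45.4344) (0, 0) (59.5367, 0)]  |A|=1832.7443
5. ⊥bis P7·P3 via (42.475,41.44): [(49.1639, 12.8597) (25.6894, 41.9625) (0, 45.4344) (0, 0) (52.1736, 0)]  |A|=1785.4005
6. ⊥bis P7·P4 via (23.91,49.89): [(49.1639, 12.8597) (25.6894, 41.9625) (0, 45.4344) (0, 0) (52.1736, 0)]  |A|=1785.4005
7. ⊥bis P7·P5 via (24.13,29.305): [(28.4475, 38.5431) (25.6894, 41.9625) (0, 45.4344) (0, 0) (10.4342, 0)]  |A|=886.4634
8. ⊥bis P7·P6 via (28.48,38.72): [(28.4475, 38.5431) (25.6894, 41.9625) (0, 45.4344) (0, 0) (10.4342, 0)]  |A|=886.4634
9. ⊥bis P7·P8 via (20.28,37.135): [(23.5237, 28.0077) (18.2049, 42.974) (0, 45.4344) (0, 0) (10.4342, 0)]  |A|=810.1992
10. canonical 5-gon: [(23.5237, 28.0077) (18.2049, 42.974) (0, 45.4344) (0, 0) (10.4342, 0)]
11. shoelace: 810.1992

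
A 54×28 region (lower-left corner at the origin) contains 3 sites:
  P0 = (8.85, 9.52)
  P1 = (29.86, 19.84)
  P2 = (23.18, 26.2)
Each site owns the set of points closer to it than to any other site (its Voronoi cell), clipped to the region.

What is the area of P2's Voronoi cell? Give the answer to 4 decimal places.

1. box [0,54]×[0,28]: [(0, 0) (54, 0) (54, 28) (0, 28)]
2. ⊥bis P2·P0 via (16.015,17.86): [(36.8039, 0) (54, 0) (54, 28) (4.2121, 28)]  |A|=937.7758
3. ⊥bis P2·P1 via (26.52,23.02): [(19.0911, 15.2173) (31.2614, 28) (4.2121, 28)]  |A|=172.8816
4. canonical 3-gon: [(19.0911, 15.2173) (31.2614, 28) (4.2121, 28)]
5. shoelace: 172.8816

Area of P2's cell: 172.8816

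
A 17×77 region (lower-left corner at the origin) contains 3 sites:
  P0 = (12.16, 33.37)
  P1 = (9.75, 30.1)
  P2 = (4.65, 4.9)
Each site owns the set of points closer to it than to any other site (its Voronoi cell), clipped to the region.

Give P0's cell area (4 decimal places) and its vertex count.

Area of P0's cell: 738.7462 (4 vertices)

1. box [0,17]×[0,77]: [(0, 0) (17, 0) (17, 77) (0, 77)]
2. ⊥bis P0·P1 via (10.955,31.735): [(0, 39.8089) (17, 27.2798) (17, 77) (0, 77)]  |A|=738.7462
3. ⊥bis P0·P2 via (8.405,19.135): [(0, 39.8089) (17, 27.2798) (17, 77) (0, 77)]  |A|=738.7462
4. canonical 4-gon: [(0, 39.8089) (17, 27.2798) (17, 77) (0, 77)]
5. shoelace: 738.7462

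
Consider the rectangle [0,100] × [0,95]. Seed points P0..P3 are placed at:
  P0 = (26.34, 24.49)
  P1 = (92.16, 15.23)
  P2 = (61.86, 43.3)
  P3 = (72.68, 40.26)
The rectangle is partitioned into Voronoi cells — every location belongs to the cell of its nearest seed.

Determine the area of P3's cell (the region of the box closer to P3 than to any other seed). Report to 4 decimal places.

Area of P3's cell: 1892.3317

1. box [0,100]×[0,95]: [(0, 0) (100, 0) (100, 95) (0, 95)]
2. ⊥bis P3·P0 via (49.51,32.375): [(60.5276, 0) (100, 0) (100, 95) (28.198, 95)]  |A|=5285.534
3. ⊥bis P3·P1 via (82.42,27.745): [(57.6469, 8.4649) (100, 41.4269) (100, 95) (28.198, 95)]  |A|=4241.1888
4. ⊥bis P3·P2 via (67.27,41.78): [(57.9833, 8.7268) (100, 41.4269) (100, 95) (82.2228, 95)]  |A|=1892.3317
5. canonical 4-gon: [(57.9833, 8.7268) (100, 41.4269) (100, 95) (82.2228, 95)]
6. shoelace: 1892.3317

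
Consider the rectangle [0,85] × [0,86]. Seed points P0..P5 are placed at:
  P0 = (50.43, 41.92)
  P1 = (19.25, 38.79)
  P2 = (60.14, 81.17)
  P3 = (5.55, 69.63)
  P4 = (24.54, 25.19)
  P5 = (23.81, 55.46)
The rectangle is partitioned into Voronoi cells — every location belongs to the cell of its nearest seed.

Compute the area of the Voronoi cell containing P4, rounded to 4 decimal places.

1. box [0,85]×[0,86]: [(0, 0) (85, 0) (85, 86) (0, 86)]
2. ⊥bis P4·P0 via (37.485,33.555): [(0, 0) (59.1681, 0) (3.5953, 86) (0, 86)]  |A|=2698.8248
3. ⊥bis P4·P1 via (21.895,31.99): [(0, 23.4735) (0, 0) (59.1681, 0) (35.1617, 37.1504)]  |A|=1511.7416
4. ⊥bis P4·P2 via (42.34,53.18): [(0, 23.4735) (0, 0) (59.1681, 0) (35.1617, 37.1504)]  |A|=1511.7416
5. ⊥bis P4·P3 via (15.045,47.41): [(0, 23.4735) (0, 0) (59.1681, 0) (35.1617, 37.1504)]  |A|=1511.7416
6. ⊥bis P4·P5 via (24.175,40.325): [(0, 23.4735) (0, 0) (59.1681, 0) (35.1617, 37.1504)]  |A|=1511.7416
7. canonical 4-gon: [(0, 23.4735) (0, 0) (59.1681, 0) (35.1617, 37.1504)]
8. shoelace: 1511.7416

Area of P4's cell: 1511.7416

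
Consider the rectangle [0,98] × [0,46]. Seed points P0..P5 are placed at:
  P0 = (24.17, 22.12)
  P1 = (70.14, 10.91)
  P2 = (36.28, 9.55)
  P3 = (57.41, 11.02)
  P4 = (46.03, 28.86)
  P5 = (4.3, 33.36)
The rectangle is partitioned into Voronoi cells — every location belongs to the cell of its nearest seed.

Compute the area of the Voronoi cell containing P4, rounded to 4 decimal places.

Area of P4's cell: 905.9050

1. box [0,98]×[0,46]: [(0, 0) (98, 0) (98, 46) (0, 46)]
2. ⊥bis P4·P0 via (35.1,25.49): [(42.9592, 0) (98, 0) (98, 46) (28.7762, 46)]  |A|=2858.0844
3. ⊥bis P4·P1 via (58.085,19.885): [(42.9592, 0) (43.2805, 0) (77.5277, 46) (28.7762, 46)]  |A|=1128.6744
4. ⊥bis P4·P2 via (41.155,19.205): [(36.2787, 21.6671) (53.0916, 13.178) (77.5277, 46) (28.7762, 46)]  |A|=972.7695
5. ⊥bis P4·P3 via (51.72,19.94): [(36.2787, 21.6671) (46.409, 16.5522) (63.9198, 27.7222) (77.5277, 46) (28.7762, 46)]  |A|=905.905
6. ⊥bis P4·P5 via (25.165,31.11): [(36.2787, 21.6671) (46.409, 16.5522) (63.9198, 27.7222) (77.5277, 46) (28.7762, 46)]  |A|=905.905
7. canonical 5-gon: [(36.2787, 21.6671) (46.409, 16.5522) (63.9198, 27.7222) (77.5277, 46) (28.7762, 46)]
8. shoelace: 905.905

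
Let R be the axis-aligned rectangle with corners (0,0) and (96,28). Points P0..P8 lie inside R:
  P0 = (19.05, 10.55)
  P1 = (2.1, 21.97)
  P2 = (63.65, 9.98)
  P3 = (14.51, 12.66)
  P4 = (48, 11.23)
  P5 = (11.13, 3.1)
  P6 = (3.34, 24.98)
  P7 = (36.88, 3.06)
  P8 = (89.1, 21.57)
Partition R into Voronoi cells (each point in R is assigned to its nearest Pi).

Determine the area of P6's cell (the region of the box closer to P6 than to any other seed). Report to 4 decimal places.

1. box [0,96]×[0,28]: [(0, 0) (96, 0) (96, 28) (0, 28)]
2. ⊥bis P6·P0 via (11.195,17.765): [(0, 5.577) (20.5961, 28) (0, 28)]  |A|=230.9134
3. ⊥bis P6·P1 via (2.72,23.475): [(0, 24.5955) (12.6734, 19.3746) (20.5961, 28) (0, 28)]  |A|=110.3981
4. ⊥bis P6·P2 via (33.495,17.48): [(0, 24.5955) (12.6734, 19.3746) (20.5961, 28) (0, 28)]  |A|=110.3981
5. ⊥bis P6·P3 via (8.925,18.82): [(0, 24.5955) (10.5167, 20.2631) (19.0501, 28) (0, 28)]  |A|=91.5964
6. ⊥bis P6·P4 via (25.67,18.105): [(0, 24.5955) (10.5167, 20.2631) (19.0501, 28) (0, 28)]  |A|=91.5964
7. ⊥bis P6·P5 via (7.235,14.04): [(0, 24.5955) (10.5167, 20.2631) (19.0501, 28) (0, 28)]  |A|=91.5964
8. ⊥bis P6·P7 via (20.11,14.02): [(0, 24.5955) (10.5167, 20.2631) (19.0501, 28) (0, 28)]  |A|=91.5964
9. ⊥bis P6·P8 via (46.22,23.275): [(0, 24.5955) (10.5167, 20.2631) (19.0501, 28) (0, 28)]  |A|=91.5964
10. canonical 4-gon: [(0, 24.5955) (10.5167, 20.2631) (19.0501, 28) (0, 28)]
11. shoelace: 91.5964

Area of P6's cell: 91.5964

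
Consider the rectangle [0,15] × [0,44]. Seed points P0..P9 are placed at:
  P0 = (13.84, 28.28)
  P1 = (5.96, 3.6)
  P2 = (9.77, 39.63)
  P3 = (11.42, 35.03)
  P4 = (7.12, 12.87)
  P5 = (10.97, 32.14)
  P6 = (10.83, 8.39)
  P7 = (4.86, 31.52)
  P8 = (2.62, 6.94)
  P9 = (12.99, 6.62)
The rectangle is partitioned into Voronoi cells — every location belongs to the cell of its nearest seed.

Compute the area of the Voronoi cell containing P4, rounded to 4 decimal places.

1. box [0,15]×[0,44]: [(0, 0) (15, 0) (15, 44) (0, 44)]
2. ⊥bis P4·P0 via (10.48,20.575): [(0, 25.1451) (0, 0) (15, 0) (15, 18.6039)]  |A|=328.1178
3. ⊥bis P4·P1 via (6.54,8.235): [(0, 25.1451) (0, 9.0534) (15, 7.1764) (15, 18.6039)]  |A|=206.3947
4. ⊥bis P4·P2 via (8.445,26.25): [(0, 25.1451) (0, 9.0534) (15, 7.1764) (15, 18.6039)]  |A|=206.3947
5. ⊥bis P4·P3 via (9.27,23.95): [(0, 25.1451) (0, 9.0534) (15, 7.1764) (15, 18.6039)]  |A|=206.3947
6. ⊥bis P4·P5 via (9.045,22.505): [(3.5254, 23.6078) (0, 24.3121) (0, 9.0534) (15, 7.1764) (15, 18.6039)]  |A|=204.9264
7. ⊥bis P4·P6 via (8.975,10.63): [(3.5254, 23.6078) (0, 24.3121) (0, 9.0534) (6.1429, 8.2847) (15, 15.6195) (15, 18.6039)]  |A|=167.5359
8. ⊥bis P4·P7 via (5.99,22.195): [(6.5965, 22.2685) (0, 21.4691) (0, 9.0534) (6.1429, 8.2847) (15, 15.6195) (15, 18.6039)]  |A|=156.8798
9. ⊥bis P4·P8 via (4.87,9.905): [(6.5965, 22.2685) (0, 21.4691) (0, 13.6006) (6.5552, 8.6261) (15, 15.6195) (15, 18.6039)]  |A|=140.7684
10. ⊥bis P4·P9 via (10.055,9.745): [(6.5965, 22.2685) (0, 21.4691) (0, 13.6006) (6.5552, 8.6261) (15, 15.6195) (15, 18.6039)]  |A|=140.7684
11. canonical 6-gon: [(6.5965, 22.2685) (0, 21.4691) (0, 13.6006) (6.5552, 8.6261) (15, 15.6195) (15, 18.6039)]
12. shoelace: 140.7684

Area of P4's cell: 140.7684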